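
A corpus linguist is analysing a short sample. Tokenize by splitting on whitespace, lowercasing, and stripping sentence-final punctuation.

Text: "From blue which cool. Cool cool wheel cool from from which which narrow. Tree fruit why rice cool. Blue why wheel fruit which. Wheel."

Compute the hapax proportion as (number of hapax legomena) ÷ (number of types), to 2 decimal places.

Frequencies: cool:5, which:4, from:3, wheel:3, blue:2, fruit:2, why:2, narrow:1, tree:1, rice:1
Hapax count = 3; type count = 10.
Ratio = 3 / 10 = 0.30

0.30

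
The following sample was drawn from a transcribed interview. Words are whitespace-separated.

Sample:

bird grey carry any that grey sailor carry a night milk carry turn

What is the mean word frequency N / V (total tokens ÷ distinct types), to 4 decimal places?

1.3000

N = 13 tokens, V = 10 types.
Mean frequency = N / V = 13 / 10 = 1.3000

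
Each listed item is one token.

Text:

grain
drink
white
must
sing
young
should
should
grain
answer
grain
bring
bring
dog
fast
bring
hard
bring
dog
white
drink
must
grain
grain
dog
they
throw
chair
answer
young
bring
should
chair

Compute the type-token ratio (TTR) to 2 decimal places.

0.45

N = 33 tokens, V = 15 types.
TTR = V / N = 15 / 33 = 0.45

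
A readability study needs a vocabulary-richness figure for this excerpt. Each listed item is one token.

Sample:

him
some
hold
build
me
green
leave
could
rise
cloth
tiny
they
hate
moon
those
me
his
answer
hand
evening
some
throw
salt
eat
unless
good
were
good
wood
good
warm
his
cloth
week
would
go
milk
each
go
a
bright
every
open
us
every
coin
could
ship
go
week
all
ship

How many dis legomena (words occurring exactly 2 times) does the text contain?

Frequencies: good:3, go:3, some:2, me:2, could:2, cloth:2, his:2, week:2, every:2, ship:2, him:1, hold:1, build:1, green:1, leave:1, rise:1, tiny:1, they:1, hate:1, moon:1, … (20 more, each freq 1)
Words with frequency 2: cloth, could, every, his, me, ship, some, week

8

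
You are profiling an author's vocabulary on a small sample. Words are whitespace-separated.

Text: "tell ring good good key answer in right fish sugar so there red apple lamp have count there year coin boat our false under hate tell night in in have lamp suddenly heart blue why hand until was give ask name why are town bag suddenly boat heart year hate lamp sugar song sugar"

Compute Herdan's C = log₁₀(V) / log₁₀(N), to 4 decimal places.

N = 54, V = 38.
log₁₀(V) = 1.579784, log₁₀(N) = 1.732394
C = 1.579784 / 1.732394 = 0.9119

0.9119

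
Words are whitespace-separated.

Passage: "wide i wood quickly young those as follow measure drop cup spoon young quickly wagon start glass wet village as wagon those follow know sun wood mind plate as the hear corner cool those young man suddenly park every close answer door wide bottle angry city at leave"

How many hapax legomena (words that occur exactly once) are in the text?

Frequencies: young:3, those:3, as:3, wide:2, wood:2, quickly:2, follow:2, wagon:2, i:1, measure:1, drop:1, cup:1, spoon:1, start:1, glass:1, wet:1, village:1, know:1, sun:1, mind:1, … (17 more, each freq 1)
Hapax (freq=1): angry, answer, at, bottle, city, close, cool, corner, cup, door, drop, every, glass, hear, i, know, leave, man, measure, mind, park, plate, spoon, start, suddenly, sun, the, village, wet

29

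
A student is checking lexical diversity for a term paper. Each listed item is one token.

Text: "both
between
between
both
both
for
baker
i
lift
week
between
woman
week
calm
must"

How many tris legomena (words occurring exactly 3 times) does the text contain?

Frequencies: both:3, between:3, week:2, for:1, baker:1, i:1, lift:1, woman:1, calm:1, must:1
Words with frequency 3: between, both

2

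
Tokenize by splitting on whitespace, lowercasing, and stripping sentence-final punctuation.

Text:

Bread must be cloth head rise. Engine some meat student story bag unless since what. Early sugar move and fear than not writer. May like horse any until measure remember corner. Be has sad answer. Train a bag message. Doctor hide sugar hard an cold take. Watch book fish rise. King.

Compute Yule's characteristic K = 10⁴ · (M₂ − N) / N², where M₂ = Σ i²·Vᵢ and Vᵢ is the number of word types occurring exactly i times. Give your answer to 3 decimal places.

Frequencies: be:2, rise:2, bag:2, sugar:2, bread:1, must:1, cloth:1, head:1, engine:1, some:1, meat:1, student:1, story:1, unless:1, since:1, what:1, early:1, move:1, and:1, fear:1, … (27 more, each freq 1)
N = 51. Frequency spectrum: V_1=43, V_2=4
M₂ = 1²·43 + 2²·4 = 59
K = 10000 × (59 − 51) / 51² = 30.757

30.757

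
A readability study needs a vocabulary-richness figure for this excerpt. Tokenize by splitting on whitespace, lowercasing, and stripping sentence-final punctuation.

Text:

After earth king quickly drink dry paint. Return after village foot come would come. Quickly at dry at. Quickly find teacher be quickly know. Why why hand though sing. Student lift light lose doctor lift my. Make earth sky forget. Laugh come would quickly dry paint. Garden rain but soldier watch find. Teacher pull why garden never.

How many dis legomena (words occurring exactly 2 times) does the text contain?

Frequencies: quickly:5, dry:3, come:3, why:3, after:2, earth:2, paint:2, would:2, at:2, find:2, teacher:2, lift:2, garden:2, king:1, drink:1, return:1, village:1, foot:1, be:1, know:1, … (18 more, each freq 1)
Words with frequency 2: after, at, earth, find, garden, lift, paint, teacher, would

9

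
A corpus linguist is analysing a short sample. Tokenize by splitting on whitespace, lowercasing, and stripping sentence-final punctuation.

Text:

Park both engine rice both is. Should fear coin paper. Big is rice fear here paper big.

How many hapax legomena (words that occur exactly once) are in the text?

5

Frequencies: both:2, rice:2, is:2, fear:2, paper:2, big:2, park:1, engine:1, should:1, coin:1, here:1
Hapax (freq=1): coin, engine, here, park, should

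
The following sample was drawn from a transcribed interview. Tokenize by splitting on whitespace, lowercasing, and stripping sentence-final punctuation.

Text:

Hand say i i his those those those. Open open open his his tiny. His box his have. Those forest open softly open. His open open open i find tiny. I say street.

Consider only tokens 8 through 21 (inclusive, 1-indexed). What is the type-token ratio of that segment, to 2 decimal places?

0.50

Segment tokens 8–21: those, open, open, open, his, his, tiny, his, box, his, have, those, forest, open
Segment N = 14, segment V = 7.
TTR = 7 / 14 = 0.50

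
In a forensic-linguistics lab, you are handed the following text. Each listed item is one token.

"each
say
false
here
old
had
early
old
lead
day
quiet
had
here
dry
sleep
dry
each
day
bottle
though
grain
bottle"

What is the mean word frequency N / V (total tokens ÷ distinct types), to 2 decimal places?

1.47

N = 22 tokens, V = 15 types.
Mean frequency = N / V = 22 / 15 = 1.47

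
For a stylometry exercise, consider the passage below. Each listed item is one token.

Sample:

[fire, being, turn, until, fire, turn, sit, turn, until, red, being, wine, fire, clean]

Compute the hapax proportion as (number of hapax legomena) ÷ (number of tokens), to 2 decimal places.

0.29

Frequencies: fire:3, turn:3, being:2, until:2, sit:1, red:1, wine:1, clean:1
Hapax count = 4; token count = 14.
Ratio = 4 / 14 = 0.29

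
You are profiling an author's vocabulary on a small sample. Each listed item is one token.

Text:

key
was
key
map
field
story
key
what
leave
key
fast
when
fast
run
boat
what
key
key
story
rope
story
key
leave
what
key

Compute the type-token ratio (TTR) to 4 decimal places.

N = 25 tokens, V = 12 types.
TTR = V / N = 12 / 25 = 0.4800

0.4800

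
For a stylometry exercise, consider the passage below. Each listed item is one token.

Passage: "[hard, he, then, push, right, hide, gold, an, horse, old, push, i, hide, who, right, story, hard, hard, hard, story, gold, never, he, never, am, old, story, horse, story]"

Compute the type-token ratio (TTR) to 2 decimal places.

0.52

N = 29 tokens, V = 15 types.
TTR = V / N = 15 / 29 = 0.52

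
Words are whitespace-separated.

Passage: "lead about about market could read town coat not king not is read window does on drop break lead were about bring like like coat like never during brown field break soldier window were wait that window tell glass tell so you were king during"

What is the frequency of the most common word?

3

Frequencies: about:3, window:3, were:3, like:3, lead:2, read:2, coat:2, not:2, king:2, break:2, during:2, tell:2, market:1, could:1, town:1, is:1, does:1, on:1, drop:1, bring:1, … (9 more, each freq 1)
Most common: 'about' with frequency 3.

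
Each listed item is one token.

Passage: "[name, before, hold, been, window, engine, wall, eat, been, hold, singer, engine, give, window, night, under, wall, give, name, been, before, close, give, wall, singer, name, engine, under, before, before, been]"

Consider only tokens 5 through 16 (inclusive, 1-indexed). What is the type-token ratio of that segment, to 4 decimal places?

0.8333

Segment tokens 5–16: window, engine, wall, eat, been, hold, singer, engine, give, window, night, under
Segment N = 12, segment V = 10.
TTR = 10 / 12 = 0.8333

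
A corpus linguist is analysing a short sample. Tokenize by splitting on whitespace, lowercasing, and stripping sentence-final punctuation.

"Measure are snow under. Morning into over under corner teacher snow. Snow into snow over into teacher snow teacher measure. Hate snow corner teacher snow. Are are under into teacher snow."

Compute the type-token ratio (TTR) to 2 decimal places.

N = 31 tokens, V = 10 types.
TTR = V / N = 10 / 31 = 0.32

0.32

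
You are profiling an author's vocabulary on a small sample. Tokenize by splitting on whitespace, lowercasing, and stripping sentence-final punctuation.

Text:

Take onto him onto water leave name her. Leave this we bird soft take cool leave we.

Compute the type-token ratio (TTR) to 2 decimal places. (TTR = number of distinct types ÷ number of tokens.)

N = 17 tokens, V = 12 types.
TTR = V / N = 12 / 17 = 0.71

0.71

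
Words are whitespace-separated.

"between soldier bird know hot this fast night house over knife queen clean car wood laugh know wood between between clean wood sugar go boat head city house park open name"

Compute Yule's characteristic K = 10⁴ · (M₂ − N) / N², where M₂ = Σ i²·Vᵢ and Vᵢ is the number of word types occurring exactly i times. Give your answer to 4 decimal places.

Frequencies: between:3, wood:3, know:2, house:2, clean:2, soldier:1, bird:1, hot:1, this:1, fast:1, night:1, over:1, knife:1, queen:1, car:1, laugh:1, sugar:1, go:1, boat:1, head:1, … (4 more, each freq 1)
N = 31. Frequency spectrum: V_1=19, V_2=3, V_3=2
M₂ = 1²·19 + 2²·3 + 3²·2 = 49
K = 10000 × (49 − 31) / 31² = 187.3049

187.3049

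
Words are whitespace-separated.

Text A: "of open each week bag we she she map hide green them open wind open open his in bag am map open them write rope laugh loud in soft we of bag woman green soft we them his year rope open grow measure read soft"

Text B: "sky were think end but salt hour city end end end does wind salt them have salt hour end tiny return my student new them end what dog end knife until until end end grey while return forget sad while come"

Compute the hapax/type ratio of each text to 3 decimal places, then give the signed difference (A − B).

A: hapax=13, V=25, ratio=0.520
B: hapax=19, V=26, ratio=0.731
Difference = 0.520 − 0.731 = -0.211

-0.211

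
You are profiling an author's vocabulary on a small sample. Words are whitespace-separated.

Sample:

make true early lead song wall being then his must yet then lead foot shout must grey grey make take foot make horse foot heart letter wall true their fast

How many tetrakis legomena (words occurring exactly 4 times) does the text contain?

0

Frequencies: make:3, foot:3, true:2, lead:2, wall:2, then:2, must:2, grey:2, early:1, song:1, being:1, his:1, yet:1, shout:1, take:1, horse:1, heart:1, letter:1, their:1, fast:1
Words with frequency 4: (none)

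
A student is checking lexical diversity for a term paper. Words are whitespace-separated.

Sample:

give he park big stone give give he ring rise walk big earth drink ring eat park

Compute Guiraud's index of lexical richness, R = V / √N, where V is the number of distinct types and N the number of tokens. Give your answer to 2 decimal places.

2.67

N = 17, V = 11.
√N = 4.123106
R = 11 / 4.123106 = 2.67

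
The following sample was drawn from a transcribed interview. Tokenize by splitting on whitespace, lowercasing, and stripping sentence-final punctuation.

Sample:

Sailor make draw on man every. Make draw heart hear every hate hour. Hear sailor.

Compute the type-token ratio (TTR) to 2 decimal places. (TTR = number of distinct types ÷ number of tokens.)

0.67

N = 15 tokens, V = 10 types.
TTR = V / N = 10 / 15 = 0.67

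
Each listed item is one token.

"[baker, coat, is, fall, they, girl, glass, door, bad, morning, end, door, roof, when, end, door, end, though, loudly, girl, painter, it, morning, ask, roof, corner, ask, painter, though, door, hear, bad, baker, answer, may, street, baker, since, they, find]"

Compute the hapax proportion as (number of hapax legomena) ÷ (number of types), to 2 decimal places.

0.56

Frequencies: door:4, baker:3, end:3, they:2, girl:2, bad:2, morning:2, roof:2, though:2, painter:2, ask:2, coat:1, is:1, fall:1, glass:1, when:1, loudly:1, it:1, corner:1, hear:1, … (5 more, each freq 1)
Hapax count = 14; type count = 25.
Ratio = 14 / 25 = 0.56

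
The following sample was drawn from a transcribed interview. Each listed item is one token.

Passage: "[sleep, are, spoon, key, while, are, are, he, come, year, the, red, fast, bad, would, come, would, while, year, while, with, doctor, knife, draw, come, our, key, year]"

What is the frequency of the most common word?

3

Frequencies: are:3, while:3, come:3, year:3, key:2, would:2, sleep:1, spoon:1, he:1, the:1, red:1, fast:1, bad:1, with:1, doctor:1, knife:1, draw:1, our:1
Most common: 'are' with frequency 3.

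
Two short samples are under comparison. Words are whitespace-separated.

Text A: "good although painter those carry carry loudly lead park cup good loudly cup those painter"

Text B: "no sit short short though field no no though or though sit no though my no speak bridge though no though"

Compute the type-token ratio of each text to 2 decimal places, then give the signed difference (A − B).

TTR(A) = 9/15 = 0.60
TTR(B) = 9/21 = 0.43
Difference = 0.60 − 0.43 = 0.17

0.17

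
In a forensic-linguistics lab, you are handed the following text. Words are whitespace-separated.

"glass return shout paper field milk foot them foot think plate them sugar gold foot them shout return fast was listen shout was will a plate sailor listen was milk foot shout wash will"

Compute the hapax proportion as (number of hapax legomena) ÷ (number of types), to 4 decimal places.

Frequencies: shout:4, foot:4, them:3, was:3, return:2, milk:2, plate:2, listen:2, will:2, glass:1, paper:1, field:1, think:1, sugar:1, gold:1, fast:1, a:1, sailor:1, wash:1
Hapax count = 10; type count = 19.
Ratio = 10 / 19 = 0.5263

0.5263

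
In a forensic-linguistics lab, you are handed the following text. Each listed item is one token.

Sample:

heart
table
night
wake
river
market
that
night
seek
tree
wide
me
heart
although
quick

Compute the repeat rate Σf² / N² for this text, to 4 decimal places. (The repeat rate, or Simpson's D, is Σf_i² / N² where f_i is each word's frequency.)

0.0844

Frequencies: heart:2, night:2, table:1, wake:1, river:1, market:1, that:1, seek:1, tree:1, wide:1, me:1, although:1, quick:1
Σf² = 19; N² = 225
Repeat rate = 19 / 225 = 0.0844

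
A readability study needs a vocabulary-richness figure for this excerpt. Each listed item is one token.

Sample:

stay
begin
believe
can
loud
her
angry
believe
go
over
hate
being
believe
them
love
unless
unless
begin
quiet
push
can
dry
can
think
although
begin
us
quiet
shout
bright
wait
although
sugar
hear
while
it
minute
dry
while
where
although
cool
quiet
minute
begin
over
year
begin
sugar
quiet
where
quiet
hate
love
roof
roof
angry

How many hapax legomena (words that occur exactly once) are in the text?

Frequencies: begin:5, quiet:5, believe:3, can:3, although:3, angry:2, over:2, hate:2, love:2, unless:2, dry:2, sugar:2, while:2, minute:2, where:2, roof:2, stay:1, loud:1, her:1, go:1, … (12 more, each freq 1)
Hapax (freq=1): being, bright, cool, go, hear, her, it, loud, push, shout, stay, them, think, us, wait, year

16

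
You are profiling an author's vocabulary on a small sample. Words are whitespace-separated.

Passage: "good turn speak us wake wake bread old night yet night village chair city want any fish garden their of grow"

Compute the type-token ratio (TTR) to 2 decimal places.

0.90

N = 21 tokens, V = 19 types.
TTR = V / N = 19 / 21 = 0.90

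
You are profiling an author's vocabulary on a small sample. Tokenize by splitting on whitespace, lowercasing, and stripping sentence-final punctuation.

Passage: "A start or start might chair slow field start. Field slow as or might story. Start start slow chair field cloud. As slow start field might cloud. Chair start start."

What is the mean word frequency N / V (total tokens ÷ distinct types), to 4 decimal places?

3.0000

N = 30 tokens, V = 10 types.
Mean frequency = N / V = 30 / 10 = 3.0000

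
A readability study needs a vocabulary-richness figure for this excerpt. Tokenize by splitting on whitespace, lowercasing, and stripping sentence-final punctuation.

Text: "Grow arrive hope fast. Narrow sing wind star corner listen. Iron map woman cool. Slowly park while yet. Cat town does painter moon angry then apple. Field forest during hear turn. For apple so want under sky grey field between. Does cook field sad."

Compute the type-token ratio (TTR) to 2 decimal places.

N = 44 tokens, V = 40 types.
TTR = V / N = 40 / 44 = 0.91

0.91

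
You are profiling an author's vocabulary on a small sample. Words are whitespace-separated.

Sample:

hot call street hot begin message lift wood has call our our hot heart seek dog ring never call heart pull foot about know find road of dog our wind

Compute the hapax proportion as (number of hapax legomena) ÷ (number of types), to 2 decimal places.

Frequencies: hot:3, call:3, our:3, heart:2, dog:2, street:1, begin:1, message:1, lift:1, wood:1, has:1, seek:1, ring:1, never:1, pull:1, foot:1, about:1, know:1, find:1, road:1, … (2 more, each freq 1)
Hapax count = 17; type count = 22.
Ratio = 17 / 22 = 0.77

0.77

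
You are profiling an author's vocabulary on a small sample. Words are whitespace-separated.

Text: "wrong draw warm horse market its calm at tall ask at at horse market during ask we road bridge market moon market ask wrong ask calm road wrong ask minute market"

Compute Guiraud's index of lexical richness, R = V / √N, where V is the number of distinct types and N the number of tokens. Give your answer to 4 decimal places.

N = 31, V = 16.
√N = 5.567764
R = 16 / 5.567764 = 2.8737

2.8737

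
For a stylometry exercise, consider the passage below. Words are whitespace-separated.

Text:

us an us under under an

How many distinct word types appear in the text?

3

Distinct types: {an, under, us}
V = 3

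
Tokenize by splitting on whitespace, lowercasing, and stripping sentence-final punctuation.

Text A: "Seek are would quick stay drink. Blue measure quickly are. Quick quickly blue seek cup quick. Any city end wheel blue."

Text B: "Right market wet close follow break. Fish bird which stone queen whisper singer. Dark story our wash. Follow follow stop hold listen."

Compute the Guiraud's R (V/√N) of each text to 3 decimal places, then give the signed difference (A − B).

A: V=14, N=21, R=3.055
B: V=20, N=22, R=4.264
Difference = 3.055 − 4.264 = -1.209

-1.209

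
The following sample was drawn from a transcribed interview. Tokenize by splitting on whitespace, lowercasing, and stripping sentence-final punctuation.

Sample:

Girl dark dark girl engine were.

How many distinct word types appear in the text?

Distinct types: {dark, engine, girl, were}
V = 4

4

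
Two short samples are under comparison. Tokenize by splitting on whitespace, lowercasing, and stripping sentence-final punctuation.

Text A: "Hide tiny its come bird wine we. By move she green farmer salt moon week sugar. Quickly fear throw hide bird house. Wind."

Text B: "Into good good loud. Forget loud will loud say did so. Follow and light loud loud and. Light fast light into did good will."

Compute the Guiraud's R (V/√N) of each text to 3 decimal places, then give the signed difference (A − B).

A: V=21, N=23, R=4.379
B: V=12, N=24, R=2.449
Difference = 4.379 − 2.449 = 1.930

1.930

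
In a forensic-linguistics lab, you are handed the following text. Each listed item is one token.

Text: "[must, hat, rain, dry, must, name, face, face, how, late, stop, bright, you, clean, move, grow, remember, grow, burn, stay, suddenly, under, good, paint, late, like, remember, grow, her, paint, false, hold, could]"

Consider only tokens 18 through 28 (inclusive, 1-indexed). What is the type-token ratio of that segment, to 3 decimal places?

0.909

Segment tokens 18–28: grow, burn, stay, suddenly, under, good, paint, late, like, remember, grow
Segment N = 11, segment V = 10.
TTR = 10 / 11 = 0.909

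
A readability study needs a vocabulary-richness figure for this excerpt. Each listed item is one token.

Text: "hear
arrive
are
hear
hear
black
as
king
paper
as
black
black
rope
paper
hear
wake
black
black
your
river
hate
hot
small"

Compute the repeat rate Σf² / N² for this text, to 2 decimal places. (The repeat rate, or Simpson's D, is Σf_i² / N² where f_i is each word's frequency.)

0.11

Frequencies: black:5, hear:4, as:2, paper:2, arrive:1, are:1, king:1, rope:1, wake:1, your:1, river:1, hate:1, hot:1, small:1
Σf² = 59; N² = 529
Repeat rate = 59 / 529 = 0.11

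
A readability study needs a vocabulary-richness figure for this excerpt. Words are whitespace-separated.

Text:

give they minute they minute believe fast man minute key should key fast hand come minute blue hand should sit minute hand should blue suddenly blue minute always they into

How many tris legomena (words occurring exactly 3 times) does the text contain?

Frequencies: minute:6, they:3, should:3, hand:3, blue:3, fast:2, key:2, give:1, believe:1, man:1, come:1, sit:1, suddenly:1, always:1, into:1
Words with frequency 3: blue, hand, should, they

4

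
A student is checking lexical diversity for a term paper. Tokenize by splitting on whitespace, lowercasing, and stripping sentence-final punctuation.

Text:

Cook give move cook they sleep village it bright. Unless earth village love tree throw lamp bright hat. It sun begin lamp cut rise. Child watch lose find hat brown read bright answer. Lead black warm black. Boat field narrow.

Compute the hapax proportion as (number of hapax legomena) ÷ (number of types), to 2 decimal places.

Frequencies: bright:3, cook:2, village:2, it:2, lamp:2, hat:2, black:2, give:1, move:1, they:1, sleep:1, unless:1, earth:1, love:1, tree:1, throw:1, sun:1, begin:1, cut:1, rise:1, … (12 more, each freq 1)
Hapax count = 25; type count = 32.
Ratio = 25 / 32 = 0.78

0.78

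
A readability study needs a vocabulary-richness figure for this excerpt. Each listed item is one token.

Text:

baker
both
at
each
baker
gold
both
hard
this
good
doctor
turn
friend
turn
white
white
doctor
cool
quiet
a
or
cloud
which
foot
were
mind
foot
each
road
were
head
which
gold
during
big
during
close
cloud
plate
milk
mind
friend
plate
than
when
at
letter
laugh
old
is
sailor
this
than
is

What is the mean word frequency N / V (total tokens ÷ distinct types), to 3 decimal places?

1.543

N = 54 tokens, V = 35 types.
Mean frequency = N / V = 54 / 35 = 1.543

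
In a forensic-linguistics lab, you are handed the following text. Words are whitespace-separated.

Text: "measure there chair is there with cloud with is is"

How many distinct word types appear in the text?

6

Distinct types: {chair, cloud, is, measure, there, with}
V = 6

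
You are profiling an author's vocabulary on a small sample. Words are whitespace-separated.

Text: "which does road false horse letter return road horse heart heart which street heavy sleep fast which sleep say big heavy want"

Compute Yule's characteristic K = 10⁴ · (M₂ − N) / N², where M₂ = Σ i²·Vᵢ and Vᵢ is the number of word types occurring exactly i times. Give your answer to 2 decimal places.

330.58

Frequencies: which:3, road:2, horse:2, heart:2, heavy:2, sleep:2, does:1, false:1, letter:1, return:1, street:1, fast:1, say:1, big:1, want:1
N = 22. Frequency spectrum: V_1=9, V_2=5, V_3=1
M₂ = 1²·9 + 2²·5 + 3²·1 = 38
K = 10000 × (38 − 22) / 22² = 330.58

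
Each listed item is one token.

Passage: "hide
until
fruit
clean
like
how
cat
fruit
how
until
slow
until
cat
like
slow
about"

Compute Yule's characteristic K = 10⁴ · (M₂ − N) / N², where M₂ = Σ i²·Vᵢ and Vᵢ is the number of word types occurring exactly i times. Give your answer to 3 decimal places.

Frequencies: until:3, fruit:2, like:2, how:2, cat:2, slow:2, hide:1, clean:1, about:1
N = 16. Frequency spectrum: V_1=3, V_2=5, V_3=1
M₂ = 1²·3 + 2²·5 + 3²·1 = 32
K = 10000 × (32 − 16) / 16² = 625.000

625.000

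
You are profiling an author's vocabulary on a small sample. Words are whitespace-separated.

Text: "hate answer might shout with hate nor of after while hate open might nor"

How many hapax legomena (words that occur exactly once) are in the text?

Frequencies: hate:3, might:2, nor:2, answer:1, shout:1, with:1, of:1, after:1, while:1, open:1
Hapax (freq=1): after, answer, of, open, shout, while, with

7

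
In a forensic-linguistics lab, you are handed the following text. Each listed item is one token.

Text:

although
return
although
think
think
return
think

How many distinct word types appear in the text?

3

Distinct types: {although, return, think}
V = 3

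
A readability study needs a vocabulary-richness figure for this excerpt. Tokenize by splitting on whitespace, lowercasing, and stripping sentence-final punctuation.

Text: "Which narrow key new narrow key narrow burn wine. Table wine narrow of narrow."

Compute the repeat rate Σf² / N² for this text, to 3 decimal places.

Frequencies: narrow:5, key:2, wine:2, which:1, new:1, burn:1, table:1, of:1
Σf² = 38; N² = 196
Repeat rate = 38 / 196 = 0.194

0.194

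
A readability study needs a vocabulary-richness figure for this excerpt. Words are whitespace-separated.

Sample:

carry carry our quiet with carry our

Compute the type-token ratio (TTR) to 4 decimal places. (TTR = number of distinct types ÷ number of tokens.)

0.5714

N = 7 tokens, V = 4 types.
TTR = V / N = 4 / 7 = 0.5714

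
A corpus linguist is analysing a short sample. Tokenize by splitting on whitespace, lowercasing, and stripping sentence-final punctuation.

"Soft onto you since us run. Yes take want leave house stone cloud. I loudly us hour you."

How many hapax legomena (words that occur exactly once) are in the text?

14

Frequencies: you:2, us:2, soft:1, onto:1, since:1, run:1, yes:1, take:1, want:1, leave:1, house:1, stone:1, cloud:1, i:1, loudly:1, hour:1
Hapax (freq=1): cloud, hour, house, i, leave, loudly, onto, run, since, soft, stone, take, want, yes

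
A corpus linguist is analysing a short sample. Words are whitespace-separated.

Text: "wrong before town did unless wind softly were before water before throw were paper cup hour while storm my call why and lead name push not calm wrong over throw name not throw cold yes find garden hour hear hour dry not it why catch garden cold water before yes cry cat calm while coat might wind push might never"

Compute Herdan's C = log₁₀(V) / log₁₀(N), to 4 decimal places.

0.8884

N = 60, V = 38.
log₁₀(V) = 1.579784, log₁₀(N) = 1.778151
C = 1.579784 / 1.778151 = 0.8884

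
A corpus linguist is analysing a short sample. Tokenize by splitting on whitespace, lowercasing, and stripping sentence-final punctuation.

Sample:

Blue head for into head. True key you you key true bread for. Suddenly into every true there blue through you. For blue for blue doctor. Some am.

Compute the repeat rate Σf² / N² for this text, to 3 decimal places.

0.089

Frequencies: blue:4, for:4, true:3, you:3, head:2, into:2, key:2, bread:1, suddenly:1, every:1, there:1, through:1, doctor:1, some:1, am:1
Σf² = 70; N² = 784
Repeat rate = 70 / 784 = 0.089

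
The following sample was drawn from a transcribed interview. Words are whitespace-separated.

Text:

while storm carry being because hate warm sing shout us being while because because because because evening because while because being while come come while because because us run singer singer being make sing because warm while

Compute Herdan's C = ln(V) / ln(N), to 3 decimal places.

0.750

N = 37, V = 15.
ln(V) = 2.708050, ln(N) = 3.610918
C = 2.708050 / 3.610918 = 0.750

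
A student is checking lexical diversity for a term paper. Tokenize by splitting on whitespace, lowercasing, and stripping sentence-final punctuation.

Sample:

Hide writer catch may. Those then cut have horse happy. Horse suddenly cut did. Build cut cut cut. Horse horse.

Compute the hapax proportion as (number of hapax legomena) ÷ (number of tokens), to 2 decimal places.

Frequencies: cut:5, horse:4, hide:1, writer:1, catch:1, may:1, those:1, then:1, have:1, happy:1, suddenly:1, did:1, build:1
Hapax count = 11; token count = 20.
Ratio = 11 / 20 = 0.55

0.55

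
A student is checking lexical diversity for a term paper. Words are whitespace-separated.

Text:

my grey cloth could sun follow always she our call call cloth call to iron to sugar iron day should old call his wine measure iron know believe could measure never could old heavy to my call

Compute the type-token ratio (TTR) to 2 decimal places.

0.62

N = 37 tokens, V = 23 types.
TTR = V / N = 23 / 37 = 0.62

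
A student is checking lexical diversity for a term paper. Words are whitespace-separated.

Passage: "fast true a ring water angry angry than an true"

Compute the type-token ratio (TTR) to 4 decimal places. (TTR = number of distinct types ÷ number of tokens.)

N = 10 tokens, V = 8 types.
TTR = V / N = 8 / 10 = 0.8000

0.8000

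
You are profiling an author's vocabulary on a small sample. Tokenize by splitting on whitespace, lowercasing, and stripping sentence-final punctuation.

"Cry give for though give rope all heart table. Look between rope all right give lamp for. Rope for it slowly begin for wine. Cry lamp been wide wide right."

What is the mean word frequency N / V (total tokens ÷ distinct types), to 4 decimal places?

N = 30 tokens, V = 18 types.
Mean frequency = N / V = 30 / 18 = 1.6667

1.6667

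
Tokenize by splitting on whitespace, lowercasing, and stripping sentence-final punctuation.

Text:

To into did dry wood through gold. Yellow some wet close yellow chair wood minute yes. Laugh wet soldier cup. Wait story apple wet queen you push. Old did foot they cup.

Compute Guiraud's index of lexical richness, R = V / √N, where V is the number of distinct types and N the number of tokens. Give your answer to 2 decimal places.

N = 32, V = 26.
√N = 5.656854
R = 26 / 5.656854 = 4.60

4.60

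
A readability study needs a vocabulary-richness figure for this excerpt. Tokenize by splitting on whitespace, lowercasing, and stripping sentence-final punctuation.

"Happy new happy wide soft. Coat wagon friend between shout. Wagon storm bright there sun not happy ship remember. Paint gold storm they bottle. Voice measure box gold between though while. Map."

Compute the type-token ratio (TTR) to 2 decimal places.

N = 32 tokens, V = 26 types.
TTR = V / N = 26 / 32 = 0.81

0.81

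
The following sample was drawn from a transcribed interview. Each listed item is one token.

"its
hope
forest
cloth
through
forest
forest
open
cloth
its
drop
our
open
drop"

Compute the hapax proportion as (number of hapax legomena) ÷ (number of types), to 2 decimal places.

0.38

Frequencies: forest:3, its:2, cloth:2, open:2, drop:2, hope:1, through:1, our:1
Hapax count = 3; type count = 8.
Ratio = 3 / 8 = 0.38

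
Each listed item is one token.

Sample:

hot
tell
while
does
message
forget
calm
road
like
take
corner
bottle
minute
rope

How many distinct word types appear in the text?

14

Distinct types: {bottle, calm, corner, does, forget, hot, like, message, minute, road, rope, take, tell, while}
V = 14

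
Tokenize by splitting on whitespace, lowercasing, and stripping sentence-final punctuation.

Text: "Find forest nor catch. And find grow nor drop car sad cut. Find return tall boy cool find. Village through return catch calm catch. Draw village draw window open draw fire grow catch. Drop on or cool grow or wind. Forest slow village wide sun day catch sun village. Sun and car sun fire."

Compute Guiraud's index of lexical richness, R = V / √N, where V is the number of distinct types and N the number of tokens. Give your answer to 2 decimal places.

N = 54, V = 28.
√N = 7.348469
R = 28 / 7.348469 = 3.81

3.81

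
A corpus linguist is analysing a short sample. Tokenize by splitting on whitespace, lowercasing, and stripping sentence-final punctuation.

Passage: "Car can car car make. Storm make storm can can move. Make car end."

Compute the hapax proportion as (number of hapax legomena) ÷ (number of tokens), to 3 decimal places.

Frequencies: car:4, can:3, make:3, storm:2, move:1, end:1
Hapax count = 2; token count = 14.
Ratio = 2 / 14 = 0.143

0.143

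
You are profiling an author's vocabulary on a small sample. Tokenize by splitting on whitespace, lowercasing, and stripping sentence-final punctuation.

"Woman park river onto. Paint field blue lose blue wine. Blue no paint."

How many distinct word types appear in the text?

10

Distinct types: {blue, field, lose, no, onto, paint, park, river, wine, woman}
V = 10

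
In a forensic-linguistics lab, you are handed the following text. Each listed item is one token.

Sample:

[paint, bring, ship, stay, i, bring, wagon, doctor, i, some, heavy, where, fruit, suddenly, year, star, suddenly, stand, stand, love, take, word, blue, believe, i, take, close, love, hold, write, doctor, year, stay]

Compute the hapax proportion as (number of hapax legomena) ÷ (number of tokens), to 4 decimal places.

Frequencies: i:3, bring:2, stay:2, doctor:2, suddenly:2, year:2, stand:2, love:2, take:2, paint:1, ship:1, wagon:1, some:1, heavy:1, where:1, fruit:1, star:1, word:1, blue:1, believe:1, … (3 more, each freq 1)
Hapax count = 14; token count = 33.
Ratio = 14 / 33 = 0.4242

0.4242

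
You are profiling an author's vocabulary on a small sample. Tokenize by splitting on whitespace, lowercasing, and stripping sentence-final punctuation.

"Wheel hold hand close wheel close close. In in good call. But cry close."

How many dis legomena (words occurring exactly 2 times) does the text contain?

2

Frequencies: close:4, wheel:2, in:2, hold:1, hand:1, good:1, call:1, but:1, cry:1
Words with frequency 2: in, wheel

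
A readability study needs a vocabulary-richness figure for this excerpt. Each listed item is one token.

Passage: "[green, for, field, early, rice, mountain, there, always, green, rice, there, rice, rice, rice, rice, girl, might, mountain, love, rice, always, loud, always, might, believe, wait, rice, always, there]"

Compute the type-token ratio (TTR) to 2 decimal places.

0.48

N = 29 tokens, V = 14 types.
TTR = V / N = 14 / 29 = 0.48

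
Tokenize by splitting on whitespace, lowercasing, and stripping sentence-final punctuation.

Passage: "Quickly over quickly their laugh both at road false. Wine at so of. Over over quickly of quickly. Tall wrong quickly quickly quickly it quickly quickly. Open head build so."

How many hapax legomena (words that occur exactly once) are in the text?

Frequencies: quickly:9, over:3, at:2, so:2, of:2, their:1, laugh:1, both:1, road:1, false:1, wine:1, tall:1, wrong:1, it:1, open:1, head:1, build:1
Hapax (freq=1): both, build, false, head, it, laugh, open, road, tall, their, wine, wrong

12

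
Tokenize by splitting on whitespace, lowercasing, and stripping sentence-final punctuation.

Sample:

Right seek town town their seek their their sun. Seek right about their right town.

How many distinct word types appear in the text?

6

Distinct types: {about, right, seek, sun, their, town}
V = 6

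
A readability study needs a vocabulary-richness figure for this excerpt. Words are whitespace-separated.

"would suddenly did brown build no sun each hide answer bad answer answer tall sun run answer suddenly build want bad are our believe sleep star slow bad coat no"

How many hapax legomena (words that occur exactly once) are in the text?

15

Frequencies: answer:4, bad:3, suddenly:2, build:2, no:2, sun:2, would:1, did:1, brown:1, each:1, hide:1, tall:1, run:1, want:1, are:1, our:1, believe:1, sleep:1, star:1, slow:1, … (1 more, each freq 1)
Hapax (freq=1): are, believe, brown, coat, did, each, hide, our, run, sleep, slow, star, tall, want, would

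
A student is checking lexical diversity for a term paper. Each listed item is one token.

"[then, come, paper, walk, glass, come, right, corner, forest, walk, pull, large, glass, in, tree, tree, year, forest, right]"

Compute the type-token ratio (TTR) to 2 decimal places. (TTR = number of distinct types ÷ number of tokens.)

N = 19 tokens, V = 13 types.
TTR = V / N = 13 / 19 = 0.68

0.68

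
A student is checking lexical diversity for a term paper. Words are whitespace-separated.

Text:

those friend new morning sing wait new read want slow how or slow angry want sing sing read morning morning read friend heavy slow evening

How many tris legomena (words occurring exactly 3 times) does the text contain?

Frequencies: morning:3, sing:3, read:3, slow:3, friend:2, new:2, want:2, those:1, wait:1, how:1, or:1, angry:1, heavy:1, evening:1
Words with frequency 3: morning, read, sing, slow

4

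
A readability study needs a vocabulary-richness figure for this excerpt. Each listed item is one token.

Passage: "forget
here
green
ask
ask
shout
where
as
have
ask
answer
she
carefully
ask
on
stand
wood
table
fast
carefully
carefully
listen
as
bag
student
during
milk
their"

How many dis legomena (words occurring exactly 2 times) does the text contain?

Frequencies: ask:4, carefully:3, as:2, forget:1, here:1, green:1, shout:1, where:1, have:1, answer:1, she:1, on:1, stand:1, wood:1, table:1, fast:1, listen:1, bag:1, student:1, during:1, … (2 more, each freq 1)
Words with frequency 2: as

1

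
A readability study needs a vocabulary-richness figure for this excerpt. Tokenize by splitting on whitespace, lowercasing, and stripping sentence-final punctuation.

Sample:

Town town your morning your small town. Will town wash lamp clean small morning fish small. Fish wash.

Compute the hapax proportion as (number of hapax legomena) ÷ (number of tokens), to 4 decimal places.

0.1667

Frequencies: town:4, small:3, your:2, morning:2, wash:2, fish:2, will:1, lamp:1, clean:1
Hapax count = 3; token count = 18.
Ratio = 3 / 18 = 0.1667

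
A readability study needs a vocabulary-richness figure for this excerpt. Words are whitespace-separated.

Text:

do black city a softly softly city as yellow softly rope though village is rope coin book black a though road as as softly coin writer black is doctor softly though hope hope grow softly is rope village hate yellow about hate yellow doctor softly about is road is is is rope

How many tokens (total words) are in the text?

Tokens: do, black, city, a, softly, softly, city, as, yellow, softly, rope, though, village, is, rope, coin, book, black, a, though, road, as, as, softly, coin, writer, black, is, doctor, softly, though, hope, hope, grow, softly, is, rope, village, hate, yellow, about, hate, yellow, doctor, softly, about, is, road, is, is, is, rope
N = 52

52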